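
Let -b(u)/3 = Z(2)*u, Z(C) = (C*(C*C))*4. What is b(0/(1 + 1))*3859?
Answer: 0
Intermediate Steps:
Z(C) = 4*C³ (Z(C) = (C*C²)*4 = C³*4 = 4*C³)
b(u) = -96*u (b(u) = -3*4*2³*u = -3*4*8*u = -96*u)
b(0/(1 + 1))*3859 = -0/(1 + 1)*3859 = -0/2*3859 = -96*0*3859 = 0*3859 = 0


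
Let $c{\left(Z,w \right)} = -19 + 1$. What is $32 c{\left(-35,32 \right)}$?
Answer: $-576$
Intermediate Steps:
$c{\left(Z,w \right)} = -18$
$32 c{\left(-35,32 \right)} = 32 \left(-18\right) = -576$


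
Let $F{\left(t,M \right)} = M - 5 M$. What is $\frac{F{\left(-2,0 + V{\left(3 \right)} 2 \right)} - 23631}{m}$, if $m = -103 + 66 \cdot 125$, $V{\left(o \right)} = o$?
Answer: $- \frac{23655}{8147} \approx -2.9035$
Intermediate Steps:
$m = 8147$ ($m = -103 + 8250 = 8147$)
$F{\left(t,M \right)} = - 4 M$ ($F{\left(t,M \right)} = M - 5 M = - 4 M$)
$\frac{F{\left(-2,0 + V{\left(3 \right)} 2 \right)} - 23631}{m} = \frac{- 4 \left(0 + 3 \cdot 2\right) - 23631}{8147} = \left(- 4 \left(0 + 6\right) - 23631\right) \frac{1}{8147} = \left(\left(-4\right) 6 - 23631\right) \frac{1}{8147} = \left(-24 - 23631\right) \frac{1}{8147} = \left(-23655\right) \frac{1}{8147} = - \frac{23655}{8147}$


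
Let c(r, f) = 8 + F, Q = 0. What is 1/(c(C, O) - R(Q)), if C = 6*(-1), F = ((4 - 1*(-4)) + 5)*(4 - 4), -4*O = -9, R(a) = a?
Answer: ⅛ ≈ 0.12500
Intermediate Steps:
O = 9/4 (O = -¼*(-9) = 9/4 ≈ 2.2500)
F = 0 (F = ((4 + 4) + 5)*0 = (8 + 5)*0 = 13*0 = 0)
C = -6
c(r, f) = 8 (c(r, f) = 8 + 0 = 8)
1/(c(C, O) - R(Q)) = 1/(8 - 1*0) = 1/(8 + 0) = 1/8 = ⅛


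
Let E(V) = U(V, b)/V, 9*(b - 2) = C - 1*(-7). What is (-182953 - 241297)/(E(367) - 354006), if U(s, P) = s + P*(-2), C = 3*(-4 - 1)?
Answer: 280259550/233855707 ≈ 1.1984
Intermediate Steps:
C = -15 (C = 3*(-5) = -15)
b = 10/9 (b = 2 + (-15 - 1*(-7))/9 = 2 + (-15 + 7)/9 = 2 + (⅑)*(-8) = 2 - 8/9 = 10/9 ≈ 1.1111)
U(s, P) = s - 2*P
E(V) = (-20/9 + V)/V (E(V) = (V - 2*10/9)/V = (V - 20/9)/V = (-20/9 + V)/V)
(-182953 - 241297)/(E(367) - 354006) = (-182953 - 241297)/((-20/9 + 367)/367 - 354006) = -424250/((1/367)*(3283/9) - 354006) = -424250/(3283/3303 - 354006) = -424250/(-1169278535/3303) = -424250*(-3303/1169278535) = 280259550/233855707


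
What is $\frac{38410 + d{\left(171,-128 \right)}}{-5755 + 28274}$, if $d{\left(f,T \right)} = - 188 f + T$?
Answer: $\frac{6134}{22519} \approx 0.27239$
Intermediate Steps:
$d{\left(f,T \right)} = T - 188 f$
$\frac{38410 + d{\left(171,-128 \right)}}{-5755 + 28274} = \frac{38410 - 32276}{-5755 + 28274} = \frac{38410 - 32276}{22519} = \left(38410 - 32276\right) \frac{1}{22519} = 6134 \cdot \frac{1}{22519} = \frac{6134}{22519}$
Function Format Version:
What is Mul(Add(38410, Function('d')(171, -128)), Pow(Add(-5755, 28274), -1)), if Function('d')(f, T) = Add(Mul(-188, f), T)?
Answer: Rational(6134, 22519) ≈ 0.27239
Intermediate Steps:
Function('d')(f, T) = Add(T, Mul(-188, f))
Mul(Add(38410, Function('d')(171, -128)), Pow(Add(-5755, 28274), -1)) = Mul(Add(38410, Add(-128, Mul(-188, 171))), Pow(Add(-5755, 28274), -1)) = Mul(Add(38410, Add(-128, -32148)), Pow(22519, -1)) = Mul(Add(38410, -32276), Rational(1, 22519)) = Mul(6134, Rational(1, 22519)) = Rational(6134, 22519)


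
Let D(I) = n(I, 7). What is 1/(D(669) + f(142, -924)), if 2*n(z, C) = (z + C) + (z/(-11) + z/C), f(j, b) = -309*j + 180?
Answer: -77/3337382 ≈ -2.3072e-5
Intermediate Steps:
f(j, b) = 180 - 309*j
n(z, C) = C/2 + 5*z/11 + z/(2*C) (n(z, C) = ((z + C) + (z/(-11) + z/C))/2 = ((C + z) + (z*(-1/11) + z/C))/2 = ((C + z) + (-z/11 + z/C))/2 = (C + 10*z/11 + z/C)/2 = C/2 + 5*z/11 + z/(2*C))
D(I) = 7/2 + 81*I/154 (D(I) = (1/2)*7 + 5*I/11 + (1/2)*I/7 = 7/2 + 5*I/11 + (1/2)*I*(1/7) = 7/2 + 5*I/11 + I/14 = 7/2 + 81*I/154)
1/(D(669) + f(142, -924)) = 1/((7/2 + (81/154)*669) + (180 - 309*142)) = 1/((7/2 + 54189/154) + (180 - 43878)) = 1/(27364/77 - 43698) = 1/(-3337382/77) = -77/3337382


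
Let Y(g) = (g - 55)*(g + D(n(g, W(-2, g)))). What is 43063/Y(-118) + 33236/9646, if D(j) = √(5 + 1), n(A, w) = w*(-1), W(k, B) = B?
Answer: 4608629231/829491923 + 43063*√6/2407814 ≈ 5.5998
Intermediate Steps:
n(A, w) = -w
D(j) = √6
Y(g) = (-55 + g)*(g + √6) (Y(g) = (g - 55)*(g + √6) = (-55 + g)*(g + √6))
43063/Y(-118) + 33236/9646 = 43063/((-118)² - 55*(-118) - 55*√6 - 118*√6) + 33236/9646 = 43063/(13924 + 6490 - 55*√6 - 118*√6) + 33236*(1/9646) = 43063/(20414 - 173*√6) + 2374/689 = 2374/689 + 43063/(20414 - 173*√6)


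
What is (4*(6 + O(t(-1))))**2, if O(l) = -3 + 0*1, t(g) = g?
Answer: 144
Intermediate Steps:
O(l) = -3 (O(l) = -3 + 0 = -3)
(4*(6 + O(t(-1))))**2 = (4*(6 - 3))**2 = (4*3)**2 = 12**2 = 144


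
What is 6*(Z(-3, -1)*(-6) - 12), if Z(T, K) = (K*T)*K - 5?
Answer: 216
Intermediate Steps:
Z(T, K) = -5 + T*K**2 (Z(T, K) = T*K**2 - 5 = -5 + T*K**2)
6*(Z(-3, -1)*(-6) - 12) = 6*((-5 - 3*(-1)**2)*(-6) - 12) = 6*((-5 - 3*1)*(-6) - 12) = 6*((-5 - 3)*(-6) - 12) = 6*(-8*(-6) - 12) = 6*(48 - 12) = 6*36 = 216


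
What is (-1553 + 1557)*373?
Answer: 1492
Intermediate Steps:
(-1553 + 1557)*373 = 4*373 = 1492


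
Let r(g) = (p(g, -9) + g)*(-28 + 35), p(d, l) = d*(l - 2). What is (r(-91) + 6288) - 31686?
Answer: -19028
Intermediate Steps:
p(d, l) = d*(-2 + l)
r(g) = -70*g (r(g) = (g*(-2 - 9) + g)*(-28 + 35) = (g*(-11) + g)*7 = (-11*g + g)*7 = -10*g*7 = -70*g)
(r(-91) + 6288) - 31686 = (-70*(-91) + 6288) - 31686 = (6370 + 6288) - 31686 = 12658 - 31686 = -19028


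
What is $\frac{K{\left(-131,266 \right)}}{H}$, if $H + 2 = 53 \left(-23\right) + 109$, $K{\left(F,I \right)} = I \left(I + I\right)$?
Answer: $- \frac{17689}{139} \approx -127.26$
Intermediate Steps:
$K{\left(F,I \right)} = 2 I^{2}$ ($K{\left(F,I \right)} = I 2 I = 2 I^{2}$)
$H = -1112$ ($H = -2 + \left(53 \left(-23\right) + 109\right) = -2 + \left(-1219 + 109\right) = -2 - 1110 = -1112$)
$\frac{K{\left(-131,266 \right)}}{H} = \frac{2 \cdot 266^{2}}{-1112} = 2 \cdot 70756 \left(- \frac{1}{1112}\right) = 141512 \left(- \frac{1}{1112}\right) = - \frac{17689}{139}$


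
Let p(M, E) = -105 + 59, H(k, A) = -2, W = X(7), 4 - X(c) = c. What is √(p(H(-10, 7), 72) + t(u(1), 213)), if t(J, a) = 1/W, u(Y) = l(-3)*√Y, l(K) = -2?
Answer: I*√417/3 ≈ 6.8069*I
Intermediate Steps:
X(c) = 4 - c
W = -3 (W = 4 - 1*7 = 4 - 7 = -3)
p(M, E) = -46
u(Y) = -2*√Y
t(J, a) = -⅓ (t(J, a) = 1/(-3) = -⅓)
√(p(H(-10, 7), 72) + t(u(1), 213)) = √(-46 - ⅓) = √(-139/3) = I*√417/3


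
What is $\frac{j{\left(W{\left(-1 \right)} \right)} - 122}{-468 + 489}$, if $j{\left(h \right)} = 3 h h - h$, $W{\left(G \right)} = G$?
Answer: $- \frac{118}{21} \approx -5.619$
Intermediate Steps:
$j{\left(h \right)} = - h + 3 h^{2}$ ($j{\left(h \right)} = 3 h^{2} - h = - h + 3 h^{2}$)
$\frac{j{\left(W{\left(-1 \right)} \right)} - 122}{-468 + 489} = \frac{- (-1 + 3 \left(-1\right)) - 122}{-468 + 489} = \frac{- (-1 - 3) - 122}{21} = \left(\left(-1\right) \left(-4\right) - 122\right) \frac{1}{21} = \left(4 - 122\right) \frac{1}{21} = \left(-118\right) \frac{1}{21} = - \frac{118}{21}$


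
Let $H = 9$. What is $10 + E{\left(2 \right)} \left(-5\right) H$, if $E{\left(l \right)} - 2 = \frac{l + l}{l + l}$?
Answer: $-125$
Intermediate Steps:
$E{\left(l \right)} = 3$ ($E{\left(l \right)} = 2 + \frac{l + l}{l + l} = 2 + \frac{2 l}{2 l} = 2 + 2 l \frac{1}{2 l} = 2 + 1 = 3$)
$10 + E{\left(2 \right)} \left(-5\right) H = 10 + 3 \left(-5\right) 9 = 10 - 135 = -125$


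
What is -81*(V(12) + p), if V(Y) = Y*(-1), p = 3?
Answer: 729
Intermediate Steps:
V(Y) = -Y
-81*(V(12) + p) = -81*(-1*12 + 3) = -81*(-12 + 3) = -81*(-9) = 729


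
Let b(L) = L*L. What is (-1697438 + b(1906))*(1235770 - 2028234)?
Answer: -1533733240672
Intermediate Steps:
b(L) = L²
(-1697438 + b(1906))*(1235770 - 2028234) = (-1697438 + 1906²)*(1235770 - 2028234) = (-1697438 + 3632836)*(-792464) = 1935398*(-792464) = -1533733240672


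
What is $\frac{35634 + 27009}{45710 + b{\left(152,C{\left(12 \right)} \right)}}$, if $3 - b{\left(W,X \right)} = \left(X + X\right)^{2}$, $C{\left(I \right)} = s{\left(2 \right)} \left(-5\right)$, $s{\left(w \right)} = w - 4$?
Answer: $\frac{62643}{45313} \approx 1.3825$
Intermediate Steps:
$s{\left(w \right)} = -4 + w$
$C{\left(I \right)} = 10$ ($C{\left(I \right)} = \left(-4 + 2\right) \left(-5\right) = \left(-2\right) \left(-5\right) = 10$)
$b{\left(W,X \right)} = 3 - 4 X^{2}$ ($b{\left(W,X \right)} = 3 - \left(X + X\right)^{2} = 3 - \left(2 X\right)^{2} = 3 - 4 X^{2}$)
$\frac{35634 + 27009}{45710 + b{\left(152,C{\left(12 \right)} \right)}} = \frac{35634 + 27009}{45710 + \left(3 - 4 \cdot 10^{2}\right)} = \frac{62643}{45710 + \left(3 - 400\right)} = \frac{62643}{45710 - 397} = \frac{62643}{45313}$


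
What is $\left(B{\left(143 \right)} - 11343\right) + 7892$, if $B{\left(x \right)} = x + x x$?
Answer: $17141$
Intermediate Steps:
$B{\left(x \right)} = x + x^{2}$
$\left(B{\left(143 \right)} - 11343\right) + 7892 = \left(143 \left(1 + 143\right) - 11343\right) + 7892 = \left(143 \cdot 144 - 11343\right) + 7892 = \left(20592 - 11343\right) + 7892 = 9249 + 7892 = 17141$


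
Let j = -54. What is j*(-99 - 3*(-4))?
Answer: 4698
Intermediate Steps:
j*(-99 - 3*(-4)) = -54*(-99 - 3*(-4)) = -54*(-99 + 12) = -54*(-87) = 4698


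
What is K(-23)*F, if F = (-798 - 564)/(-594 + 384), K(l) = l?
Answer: -5221/35 ≈ -149.17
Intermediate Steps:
F = 227/35 (F = -1362/(-210) = -1362*(-1/210) = 227/35 ≈ 6.4857)
K(-23)*F = -23*227/35 = -5221/35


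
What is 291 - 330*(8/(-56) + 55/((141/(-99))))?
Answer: 4303899/329 ≈ 13082.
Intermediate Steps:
291 - 330*(8/(-56) + 55/((141/(-99)))) = 291 - 330*(8*(-1/56) + 55/((141*(-1/99)))) = 291 - 330*(-⅐ + 55/(-47/33)) = 291 - 330*(-⅐ + 55*(-33/47)) = 291 - 330*(-⅐ - 1815/47) = 291 - 330*(-12752/329) = 291 + 4208160/329 = 4303899/329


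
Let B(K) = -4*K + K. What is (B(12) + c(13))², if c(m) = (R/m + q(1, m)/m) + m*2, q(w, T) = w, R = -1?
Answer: 100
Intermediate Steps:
B(K) = -3*K
c(m) = 2*m (c(m) = (-1/m + 1/m) + m*2 = (-1/m + 1/m) + 2*m = 0 + 2*m = 2*m)
(B(12) + c(13))² = (-3*12 + 2*13)² = (-36 + 26)² = (-10)² = 100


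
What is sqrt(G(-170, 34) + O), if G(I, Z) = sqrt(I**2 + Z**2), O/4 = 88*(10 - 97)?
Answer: sqrt(-30624 + 34*sqrt(26)) ≈ 174.5*I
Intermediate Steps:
O = -30624 (O = 4*(88*(10 - 97)) = 4*(88*(-87)) = 4*(-7656) = -30624)
sqrt(G(-170, 34) + O) = sqrt(sqrt((-170)**2 + 34**2) - 30624) = sqrt(sqrt(28900 + 1156) - 30624) = sqrt(sqrt(30056) - 30624) = sqrt(34*sqrt(26) - 30624) = sqrt(-30624 + 34*sqrt(26))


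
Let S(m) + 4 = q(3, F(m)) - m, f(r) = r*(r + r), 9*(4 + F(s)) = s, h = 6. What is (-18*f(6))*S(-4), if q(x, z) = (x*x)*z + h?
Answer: 44064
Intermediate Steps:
F(s) = -4 + s/9
q(x, z) = 6 + z*x² (q(x, z) = (x*x)*z + 6 = x²*z + 6 = z*x² + 6 = 6 + z*x²)
f(r) = 2*r² (f(r) = r*(2*r) = 2*r²)
S(m) = -34 (S(m) = -4 + ((6 + (-4 + m/9)*3²) - m) = -4 + ((6 + (-4 + m/9)*9) - m) = -4 + ((6 + (-36 + m)) - m) = -4 + ((-30 + m) - m) = -4 - 30 = -34)
(-18*f(6))*S(-4) = -36*6²*(-34) = -36*36*(-34) = -18*72*(-34) = -1296*(-34) = 44064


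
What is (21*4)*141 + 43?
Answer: 11887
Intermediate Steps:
(21*4)*141 + 43 = 84*141 + 43 = 11844 + 43 = 11887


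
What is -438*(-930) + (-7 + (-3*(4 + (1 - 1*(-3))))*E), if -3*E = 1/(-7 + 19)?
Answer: 1222001/3 ≈ 4.0733e+5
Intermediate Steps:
E = -1/36 (E = -1/(3*(-7 + 19)) = -1/3/12 = -1/3*1/12 = -1/36 ≈ -0.027778)
-438*(-930) + (-7 + (-3*(4 + (1 - 1*(-3))))*E) = -438*(-930) + (-7 - 3*(4 + (1 - 1*(-3)))*(-1/36)) = 407340 + (-7 - 3*(4 + (1 + 3))*(-1/36)) = 407340 + (-7 - 3*(4 + 4)*(-1/36)) = 407340 + (-7 - 3*8*(-1/36)) = 407340 + (-7 - 24*(-1/36)) = 407340 + (-7 + 2/3) = 407340 - 19/3 = 1222001/3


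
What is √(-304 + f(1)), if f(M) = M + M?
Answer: I*√302 ≈ 17.378*I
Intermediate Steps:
f(M) = 2*M
√(-304 + f(1)) = √(-304 + 2*1) = √(-304 + 2) = √(-302) = I*√302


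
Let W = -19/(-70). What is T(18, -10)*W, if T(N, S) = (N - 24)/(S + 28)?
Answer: -19/210 ≈ -0.090476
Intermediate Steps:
T(N, S) = (-24 + N)/(28 + S)
W = 19/70 (W = -19*(-1/70) = 19/70 ≈ 0.27143)
T(18, -10)*W = ((-24 + 18)/(28 - 10))*(19/70) = (-6/18)*(19/70) = ((1/18)*(-6))*(19/70) = -⅓*19/70 = -19/210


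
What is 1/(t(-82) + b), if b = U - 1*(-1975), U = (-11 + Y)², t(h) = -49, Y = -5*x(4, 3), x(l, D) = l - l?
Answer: 1/2047 ≈ 0.00048852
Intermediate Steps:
x(l, D) = 0
Y = 0 (Y = -5*0 = 0)
U = 121 (U = (-11 + 0)² = (-11)² = 121)
b = 2096 (b = 121 - 1*(-1975) = 121 + 1975 = 2096)
1/(t(-82) + b) = 1/(-49 + 2096) = 1/2047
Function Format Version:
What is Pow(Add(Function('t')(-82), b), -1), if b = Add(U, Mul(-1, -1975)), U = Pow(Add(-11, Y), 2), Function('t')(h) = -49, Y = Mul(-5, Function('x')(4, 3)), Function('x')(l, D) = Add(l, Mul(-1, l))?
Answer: Rational(1, 2047) ≈ 0.00048852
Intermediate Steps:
Function('x')(l, D) = 0
Y = 0 (Y = Mul(-5, 0) = 0)
U = 121 (U = Pow(Add(-11, 0), 2) = Pow(-11, 2) = 121)
b = 2096 (b = Add(121, Mul(-1, -1975)) = Add(121, 1975) = 2096)
Pow(Add(Function('t')(-82), b), -1) = Pow(Add(-49, 2096), -1) = Pow(2047, -1) = Rational(1, 2047)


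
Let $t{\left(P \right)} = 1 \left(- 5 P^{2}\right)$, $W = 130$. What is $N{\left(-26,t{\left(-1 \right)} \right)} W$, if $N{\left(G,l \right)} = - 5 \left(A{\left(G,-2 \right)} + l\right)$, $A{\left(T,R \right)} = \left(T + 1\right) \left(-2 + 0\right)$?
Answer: $-29250$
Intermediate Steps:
$A{\left(T,R \right)} = -2 - 2 T$ ($A{\left(T,R \right)} = \left(1 + T\right) \left(-2\right) = -2 - 2 T$)
$t{\left(P \right)} = - 5 P^{2}$
$N{\left(G,l \right)} = 10 - 5 l + 10 G$ ($N{\left(G,l \right)} = - 5 \left(\left(-2 - 2 G\right) + l\right) = - 5 \left(-2 + l - 2 G\right) = 10 - 5 l + 10 G$)
$N{\left(-26,t{\left(-1 \right)} \right)} W = \left(10 - 5 \left(- 5 \left(-1\right)^{2}\right) + 10 \left(-26\right)\right) 130 = \left(10 - 5 \left(\left(-5\right) 1\right) - 260\right) 130 = \left(10 - -25 - 260\right) 130 = \left(10 + 25 - 260\right) 130 = \left(-225\right) 130 = -29250$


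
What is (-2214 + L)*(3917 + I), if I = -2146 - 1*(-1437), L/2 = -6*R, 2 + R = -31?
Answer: -5832144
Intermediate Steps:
R = -33 (R = -2 - 31 = -33)
L = 396 (L = 2*(-6*(-33)) = 2*198 = 396)
I = -709 (I = -2146 + 1437 = -709)
(-2214 + L)*(3917 + I) = (-2214 + 396)*(3917 - 709) = -1818*3208 = -5832144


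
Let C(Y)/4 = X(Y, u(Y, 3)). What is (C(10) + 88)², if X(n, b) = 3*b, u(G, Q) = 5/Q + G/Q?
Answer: 21904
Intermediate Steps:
C(Y) = 20 + 4*Y (C(Y) = 4*(3*((5 + Y)/3)) = 4*(3*(5/3 + Y/3)) = 4*(5 + Y) = 20 + 4*Y)
(C(10) + 88)² = ((20 + 4*10) + 88)² = ((20 + 40) + 88)² = (60 + 88)² = 148² = 21904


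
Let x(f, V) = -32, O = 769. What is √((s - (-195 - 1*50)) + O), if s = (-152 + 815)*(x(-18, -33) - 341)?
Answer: 3*I*√27365 ≈ 496.27*I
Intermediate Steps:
s = -247299 (s = (-152 + 815)*(-32 - 341) = 663*(-373) = -247299)
√((s - (-195 - 1*50)) + O) = √((-247299 - (-195 - 1*50)) + 769) = √((-247299 - (-195 - 50)) + 769) = √((-247299 - 1*(-245)) + 769) = √((-247299 + 245) + 769) = √(-247054 + 769) = √(-246285) = 3*I*√27365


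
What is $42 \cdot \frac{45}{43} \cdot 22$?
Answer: $\frac{41580}{43} \approx 966.98$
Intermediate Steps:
$42 \cdot \frac{45}{43} \cdot 22 = \frac{1890}{43} \cdot 22 = \frac{41580}{43}$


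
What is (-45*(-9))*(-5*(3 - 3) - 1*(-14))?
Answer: 5670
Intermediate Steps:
(-45*(-9))*(-5*(3 - 3) - 1*(-14)) = 405*(-5*0 + 14) = 405*(0 + 14) = 405*14 = 5670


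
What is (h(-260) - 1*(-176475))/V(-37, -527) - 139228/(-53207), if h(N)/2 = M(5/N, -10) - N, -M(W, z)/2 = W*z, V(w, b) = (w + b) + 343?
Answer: -122025314431/152863711 ≈ -798.26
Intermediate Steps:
V(w, b) = 343 + b + w (V(w, b) = (b + w) + 343 = 343 + b + w)
M(W, z) = -2*W*z
h(N) = -2*N + 200/N (h(N) = 2*(-2*5/N*(-10) - N) = 2*(100/N - N) = 2*(-N + 100/N) = -2*N + 200/N)
(h(-260) - 1*(-176475))/V(-37, -527) - 139228/(-53207) = ((-2*(-260) + 200/(-260)) - 1*(-176475))/(343 - 527 - 37) - 139228/(-53207) = ((520 + 200*(-1/260)) + 176475)/(-221) - 139228*(-1/53207) = ((520 - 10/13) + 176475)*(-1/221) + 139228/53207 = (6750/13 + 176475)*(-1/221) + 139228/53207 = (2300925/13)*(-1/221) + 139228/53207 = -2300925/2873 + 139228/53207 = -122025314431/152863711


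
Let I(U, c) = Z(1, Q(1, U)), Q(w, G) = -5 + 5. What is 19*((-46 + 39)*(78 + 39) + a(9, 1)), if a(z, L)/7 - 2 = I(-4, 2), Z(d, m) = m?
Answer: -15295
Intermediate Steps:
Q(w, G) = 0
I(U, c) = 0
a(z, L) = 14 (a(z, L) = 14 + 7*0 = 14 + 0 = 14)
19*((-46 + 39)*(78 + 39) + a(9, 1)) = 19*((-46 + 39)*(78 + 39) + 14) = 19*(-7*117 + 14) = 19*(-819 + 14) = 19*(-805) = -15295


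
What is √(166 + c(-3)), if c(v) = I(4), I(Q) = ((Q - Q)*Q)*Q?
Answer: √166 ≈ 12.884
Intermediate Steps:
I(Q) = 0 (I(Q) = (0*Q)*Q = 0*Q = 0)
c(v) = 0
√(166 + c(-3)) = √(166 + 0) = √166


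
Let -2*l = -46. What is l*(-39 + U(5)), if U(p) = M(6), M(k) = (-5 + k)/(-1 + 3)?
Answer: -1771/2 ≈ -885.50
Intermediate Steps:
l = 23 (l = -1/2*(-46) = 23)
M(k) = -5/2 + k/2 (M(k) = (-5 + k)/2 = (-5 + k)*(1/2) = -5/2 + k/2)
U(p) = 1/2 (U(p) = -5/2 + (1/2)*6 = -5/2 + 3 = 1/2)
l*(-39 + U(5)) = 23*(-39 + 1/2) = 23*(-77/2) = -1771/2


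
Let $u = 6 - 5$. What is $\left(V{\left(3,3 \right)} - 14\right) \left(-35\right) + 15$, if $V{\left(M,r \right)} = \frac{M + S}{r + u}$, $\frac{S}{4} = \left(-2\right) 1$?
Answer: $\frac{2195}{4} \approx 548.75$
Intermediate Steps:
$u = 1$
$S = -8$ ($S = 4 \left(\left(-2\right) 1\right) = 4 \left(-2\right) = -8$)
$V{\left(M,r \right)} = \frac{-8 + M}{1 + r}$ ($V{\left(M,r \right)} = \frac{M - 8}{r + 1} = \frac{-8 + M}{1 + r}$)
$\left(V{\left(3,3 \right)} - 14\right) \left(-35\right) + 15 = \left(\frac{-8 + 3}{1 + 3} - 14\right) \left(-35\right) + 15 = \left(\frac{1}{4} \left(-5\right) - 14\right) \left(-35\right) + 15 = \left(- \frac{5}{4} - 14\right) \left(-35\right) + 15 = \left(- \frac{61}{4}\right) \left(-35\right) + 15 = \frac{2135}{4} + 15 = \frac{2195}{4}$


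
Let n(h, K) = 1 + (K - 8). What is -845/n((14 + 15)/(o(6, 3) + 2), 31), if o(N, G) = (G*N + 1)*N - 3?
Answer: -845/24 ≈ -35.208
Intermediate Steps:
o(N, G) = -3 + N*(1 + G*N) (o(N, G) = (1 + G*N)*N - 3 = N*(1 + G*N) - 3 = -3 + N*(1 + G*N))
n(h, K) = -7 + K (n(h, K) = 1 + (-8 + K) = -7 + K)
-845/n((14 + 15)/(o(6, 3) + 2), 31) = -845/(-7 + 31) = -845/24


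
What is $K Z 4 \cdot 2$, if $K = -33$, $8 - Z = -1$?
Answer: $-2376$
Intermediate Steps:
$Z = 9$ ($Z = 8 - -1 = 8 + 1 = 9$)
$K Z 4 \cdot 2 = - 33 \cdot 9 \cdot 4 \cdot 2 = - 33 \cdot 36 \cdot 2 = \left(-33\right) 72 = -2376$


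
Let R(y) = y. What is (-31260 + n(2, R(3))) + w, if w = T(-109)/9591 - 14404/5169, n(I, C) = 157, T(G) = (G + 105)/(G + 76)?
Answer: -16963063839419/545334669 ≈ -31106.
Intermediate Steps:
T(G) = (105 + G)/(76 + G)
w = -1519629512/545334669 (w = ((105 - 109)/(76 - 109))/9591 - 14404/5169 = (-4/(-33))*(1/9591) - 14404*1/5169 = -1/33*(-4)*(1/9591) - 14404/5169 = (4/33)*(1/9591) - 14404/5169 = 4/316503 - 14404/5169 = -1519629512/545334669 ≈ -2.7866)
(-31260 + n(2, R(3))) + w = (-31260 + 157) - 1519629512/545334669 = -31103 - 1519629512/545334669 = -16963063839419/545334669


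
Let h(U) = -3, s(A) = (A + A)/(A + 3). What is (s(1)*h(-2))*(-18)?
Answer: 27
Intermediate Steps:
s(A) = 2*A/(3 + A) (s(A) = (2*A)/(3 + A) = 2*A/(3 + A))
(s(1)*h(-2))*(-18) = ((2*1/(3 + 1))*(-3))*(-18) = ((2*1/4)*(-3))*(-18) = ((2*1*(1/4))*(-3))*(-18) = ((1/2)*(-3))*(-18) = -3/2*(-18) = 27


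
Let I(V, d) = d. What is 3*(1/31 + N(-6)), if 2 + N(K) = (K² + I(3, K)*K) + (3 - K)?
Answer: 7350/31 ≈ 237.10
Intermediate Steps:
N(K) = 1 - K + 2*K² (N(K) = -2 + ((K² + K*K) + (3 - K)) = -2 + ((K² + K²) + (3 - K)) = -2 + (2*K² + (3 - K)) = -2 + (3 - K + 2*K²) = 1 - K + 2*K²)
3*(1/31 + N(-6)) = 3*(1/31 + (1 - 1*(-6) + 2*(-6)²)) = 3*(1/31 + (1 + 6 + 2*36)) = 3*(1/31 + (1 + 6 + 72)) = 3*(1/31 + 79) = 3*(2450/31) = 7350/31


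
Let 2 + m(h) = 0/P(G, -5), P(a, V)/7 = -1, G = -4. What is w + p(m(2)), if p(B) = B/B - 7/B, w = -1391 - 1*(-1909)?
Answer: 1045/2 ≈ 522.50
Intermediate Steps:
P(a, V) = -7 (P(a, V) = 7*(-1) = -7)
m(h) = -2 (m(h) = -2 + 0/(-7) = -2 + 0*(-⅐) = -2 + 0 = -2)
w = 518 (w = -1391 + 1909 = 518)
p(B) = 1 - 7/B
w + p(m(2)) = 518 + (-7 - 2)/(-2) = 518 - ½*(-9) = 518 + 9/2 = 1045/2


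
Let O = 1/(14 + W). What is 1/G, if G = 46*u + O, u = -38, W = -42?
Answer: -28/48945 ≈ -0.00057207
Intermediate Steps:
O = -1/28 (O = 1/(14 - 42) = 1/(-28) = -1/28 ≈ -0.035714)
G = -48945/28 (G = 46*(-38) - 1/28 = -1748 - 1/28 = -48945/28 ≈ -1748.0)
1/G = 1/(-48945/28) = -28/48945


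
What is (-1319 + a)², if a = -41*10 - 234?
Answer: 3853369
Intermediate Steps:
a = -644 (a = -410 - 234 = -644)
(-1319 + a)² = (-1319 - 644)² = (-1963)² = 3853369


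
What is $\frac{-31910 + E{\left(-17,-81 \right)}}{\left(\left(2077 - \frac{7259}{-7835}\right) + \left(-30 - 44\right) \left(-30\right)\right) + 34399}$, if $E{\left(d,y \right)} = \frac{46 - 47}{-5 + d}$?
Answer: $- \frac{5500318865}{6670189218} \approx -0.82461$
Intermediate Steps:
$E{\left(d,y \right)} = - \frac{1}{-5 + d}$
$\frac{-31910 + E{\left(-17,-81 \right)}}{\left(\left(2077 - \frac{7259}{-7835}\right) + \left(-30 - 44\right) \left(-30\right)\right) + 34399} = \frac{-31910 - \frac{1}{-5 - 17}}{\left(\left(2077 - \frac{7259}{-7835}\right) + \left(-30 - 44\right) \left(-30\right)\right) + 34399} = \frac{-31910 - \frac{1}{-22}}{\left(\left(2077 - - \frac{7259}{7835}\right) - -2220\right) + 34399} = \frac{-31910 - - \frac{1}{22}}{\left(\left(2077 + \frac{7259}{7835}\right) + 2220\right) + 34399} = \frac{-31910 + \frac{1}{22}}{\left(\frac{16280554}{7835} + 2220\right) + 34399} = - \frac{702019}{22 \left(\frac{33674254}{7835} + 34399\right)} = - \frac{702019}{22 \cdot \frac{303190419}{7835}} = \left(- \frac{702019}{22}\right) \frac{7835}{303190419} = - \frac{5500318865}{6670189218}$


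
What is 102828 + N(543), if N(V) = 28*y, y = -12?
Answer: 102492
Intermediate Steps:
N(V) = -336 (N(V) = 28*(-12) = -336)
102828 + N(543) = 102828 - 336 = 102492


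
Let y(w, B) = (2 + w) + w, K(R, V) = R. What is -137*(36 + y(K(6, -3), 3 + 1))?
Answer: -6850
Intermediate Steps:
y(w, B) = 2 + 2*w
-137*(36 + y(K(6, -3), 3 + 1)) = -137*(36 + (2 + 2*6)) = -137*(36 + (2 + 12)) = -137*(36 + 14) = -137*50 = -6850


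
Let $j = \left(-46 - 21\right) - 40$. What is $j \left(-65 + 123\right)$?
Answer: $-6206$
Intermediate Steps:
$j = -107$ ($j = -67 - 40 = -107$)
$j \left(-65 + 123\right) = - 107 \left(-65 + 123\right) = \left(-107\right) 58 = -6206$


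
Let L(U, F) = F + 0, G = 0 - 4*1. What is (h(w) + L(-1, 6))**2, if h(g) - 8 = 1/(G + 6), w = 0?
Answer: 841/4 ≈ 210.25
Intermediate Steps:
G = -4 (G = 0 - 4 = -4)
L(U, F) = F
h(g) = 17/2 (h(g) = 8 + 1/(-4 + 6) = 8 + 1/2 = 17/2)
(h(w) + L(-1, 6))**2 = (17/2 + 6)**2 = (29/2)**2 = 841/4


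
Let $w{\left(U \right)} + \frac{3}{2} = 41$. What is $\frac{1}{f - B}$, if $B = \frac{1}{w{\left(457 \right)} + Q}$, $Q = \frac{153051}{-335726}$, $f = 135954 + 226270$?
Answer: $\frac{6554063}{2374038748249} \approx 2.7607 \cdot 10^{-6}$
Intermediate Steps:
$w{\left(U \right)} = \frac{79}{2}$ ($w{\left(U \right)} = - \frac{3}{2} + 41 = \frac{79}{2}$)
$f = 362224$
$Q = - \frac{153051}{335726}$ ($Q = 153051 \left(- \frac{1}{335726}\right) = - \frac{153051}{335726} \approx -0.45588$)
$B = \frac{167863}{6554063}$ ($B = \frac{1}{\frac{79}{2} - \frac{153051}{335726}} = \frac{1}{\frac{6554063}{167863}} = \frac{167863}{6554063} \approx 0.025612$)
$\frac{1}{f - B} = \frac{1}{362224 - \frac{167863}{6554063}} = \frac{1}{\frac{2374038748249}{6554063}} = \frac{6554063}{2374038748249}$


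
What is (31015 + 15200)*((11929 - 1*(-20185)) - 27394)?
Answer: 218134800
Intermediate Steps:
(31015 + 15200)*((11929 - 1*(-20185)) - 27394) = 46215*((11929 + 20185) - 27394) = 46215*(32114 - 27394) = 46215*4720 = 218134800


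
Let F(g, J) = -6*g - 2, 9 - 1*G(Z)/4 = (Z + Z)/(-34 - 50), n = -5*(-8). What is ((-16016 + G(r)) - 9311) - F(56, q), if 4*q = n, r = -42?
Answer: -24957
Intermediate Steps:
n = 40
G(Z) = 36 + 2*Z/21 (G(Z) = 36 - 4*(Z + Z)/(-34 - 50) = 36 - 4*2*Z/(-84) = 36 - 4*2*Z*(-1)/84 = 36 - (-2)*Z/21 = 36 + 2*Z/21)
q = 10 (q = (¼)*40 = 10)
F(g, J) = -2 - 6*g
((-16016 + G(r)) - 9311) - F(56, q) = ((-16016 + (36 + (2/21)*(-42))) - 9311) - (-2 - 6*56) = ((-16016 + (36 - 4)) - 9311) - (-2 - 336) = ((-16016 + 32) - 9311) - 1*(-338) = (-15984 - 9311) + 338 = -25295 + 338 = -24957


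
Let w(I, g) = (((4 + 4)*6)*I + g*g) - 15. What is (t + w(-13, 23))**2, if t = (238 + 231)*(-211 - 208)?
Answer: 38659817641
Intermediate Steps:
w(I, g) = -15 + g**2 + 48*I (w(I, g) = ((8*6)*I + g**2) - 15 = (48*I + g**2) - 15 = (g**2 + 48*I) - 15 = -15 + g**2 + 48*I)
t = -196511 (t = 469*(-419) = -196511)
(t + w(-13, 23))**2 = (-196511 + (-15 + 23**2 + 48*(-13)))**2 = (-196511 + (-15 + 529 - 624))**2 = (-196511 - 110)**2 = (-196621)**2 = 38659817641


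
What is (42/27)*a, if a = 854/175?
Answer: 1708/225 ≈ 7.5911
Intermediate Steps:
a = 122/25 (a = 854*(1/175) = 122/25 ≈ 4.8800)
(42/27)*a = (42/27)*(122/25) = (42*(1/27))*(122/25) = (14/9)*(122/25) = 1708/225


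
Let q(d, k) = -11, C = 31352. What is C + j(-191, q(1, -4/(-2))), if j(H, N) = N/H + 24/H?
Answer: 5988219/191 ≈ 31352.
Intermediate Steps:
j(H, N) = 24/H + N/H
C + j(-191, q(1, -4/(-2))) = 31352 + (24 - 11)/(-191) = 31352 - 1/191*13 = 31352 - 13/191 = 5988219/191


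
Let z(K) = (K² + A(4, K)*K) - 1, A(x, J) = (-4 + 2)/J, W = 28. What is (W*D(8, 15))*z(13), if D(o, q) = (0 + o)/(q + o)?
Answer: 37184/23 ≈ 1616.7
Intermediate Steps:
D(o, q) = o/(o + q)
A(x, J) = -2/J
z(K) = -3 + K² (z(K) = (K² + (-2/K)*K) - 1 = (K² - 2) - 1 = (-2 + K²) - 1 = -3 + K²)
(W*D(8, 15))*z(13) = (28*(8/(8 + 15)))*(-3 + 13²) = (28*(8/23))*(-3 + 169) = (28*(8*(1/23)))*166 = (28*(8/23))*166 = (224/23)*166 = 37184/23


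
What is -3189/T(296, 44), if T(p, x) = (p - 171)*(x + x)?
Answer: -3189/11000 ≈ -0.28991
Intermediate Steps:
T(p, x) = 2*x*(-171 + p) (T(p, x) = (-171 + p)*(2*x) = 2*x*(-171 + p))
-3189/T(296, 44) = -3189*1/(88*(-171 + 296)) = -3189/(2*44*125) = -3189/11000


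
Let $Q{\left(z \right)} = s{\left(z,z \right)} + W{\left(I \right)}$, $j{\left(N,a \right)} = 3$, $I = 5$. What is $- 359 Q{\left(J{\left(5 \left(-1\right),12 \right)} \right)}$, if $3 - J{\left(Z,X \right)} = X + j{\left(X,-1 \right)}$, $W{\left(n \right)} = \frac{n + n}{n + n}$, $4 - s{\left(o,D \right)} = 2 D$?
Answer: $-10411$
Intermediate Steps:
$s{\left(o,D \right)} = 4 - 2 D$
$W{\left(n \right)} = 1$ ($W{\left(n \right)} = \frac{2 n}{2 n} = 2 n \frac{1}{2 n} = 1$)
$J{\left(Z,X \right)} = - X$ ($J{\left(Z,X \right)} = 3 - \left(X + 3\right) = 3 - \left(3 + X\right) = - X$)
$Q{\left(z \right)} = 5 - 2 z$ ($Q{\left(z \right)} = \left(4 - 2 z\right) + 1 = 5 - 2 z$)
$- 359 Q{\left(J{\left(5 \left(-1\right),12 \right)} \right)} = - 359 \left(5 - 2 \left(\left(-1\right) 12\right)\right) = - 359 \left(5 - -24\right) = - 359 \left(5 + 24\right) = \left(-359\right) 29 = -10411$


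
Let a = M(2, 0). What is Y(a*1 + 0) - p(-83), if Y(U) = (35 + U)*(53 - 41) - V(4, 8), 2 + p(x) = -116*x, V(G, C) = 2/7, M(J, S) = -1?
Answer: -64528/7 ≈ -9218.3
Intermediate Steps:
V(G, C) = 2/7 (V(G, C) = 2*(1/7) = 2/7)
a = -1
p(x) = -2 - 116*x
Y(U) = 2938/7 + 12*U (Y(U) = (35 + U)*(53 - 41) - 1*2/7 = (35 + U)*12 - 2/7 = (420 + 12*U) - 2/7 = 2938/7 + 12*U)
Y(a*1 + 0) - p(-83) = (2938/7 + 12*(-1*1 + 0)) - (-2 - 116*(-83)) = (2938/7 + 12*(-1 + 0)) - (-2 + 9628) = (2938/7 + 12*(-1)) - 1*9626 = (2938/7 - 12) - 9626 = 2854/7 - 9626 = -64528/7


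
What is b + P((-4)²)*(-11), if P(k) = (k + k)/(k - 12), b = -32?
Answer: -120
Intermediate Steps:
P(k) = 2*k/(-12 + k) (P(k) = (2*k)/(-12 + k) = 2*k/(-12 + k))
b + P((-4)²)*(-11) = -32 + (2*(-4)²/(-12 + (-4)²))*(-11) = -32 + (2*16/(-12 + 16))*(-11) = -32 + (2*16/4)*(-11) = -32 + (2*16*(¼))*(-11) = -32 + 8*(-11) = -32 - 88 = -120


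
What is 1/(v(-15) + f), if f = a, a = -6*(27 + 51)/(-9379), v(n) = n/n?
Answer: 9379/9847 ≈ 0.95247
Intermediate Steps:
v(n) = 1
a = 468/9379 (a = -6*78*(-1/9379) = -468*(-1/9379) = 468/9379 ≈ 0.049899)
f = 468/9379 ≈ 0.049899
1/(v(-15) + f) = 1/(1 + 468/9379) = 1/(9847/9379) = 9379/9847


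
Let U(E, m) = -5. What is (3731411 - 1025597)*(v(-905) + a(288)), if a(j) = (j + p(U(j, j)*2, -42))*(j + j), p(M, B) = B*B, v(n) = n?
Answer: 3195693507258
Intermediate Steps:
p(M, B) = B**2
a(j) = 2*j*(1764 + j) (a(j) = (j + (-42)**2)*(j + j) = (j + 1764)*(2*j) = (1764 + j)*(2*j) = 2*j*(1764 + j))
(3731411 - 1025597)*(v(-905) + a(288)) = (3731411 - 1025597)*(-905 + 2*288*(1764 + 288)) = 2705814*(-905 + 2*288*2052) = 2705814*(-905 + 1181952) = 2705814*1181047 = 3195693507258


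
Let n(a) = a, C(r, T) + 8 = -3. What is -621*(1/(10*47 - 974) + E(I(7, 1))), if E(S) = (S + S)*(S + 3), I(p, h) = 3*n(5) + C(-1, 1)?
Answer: -1947387/56 ≈ -34775.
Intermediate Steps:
C(r, T) = -11 (C(r, T) = -8 - 3 = -11)
I(p, h) = 4 (I(p, h) = 3*5 - 11 = 15 - 11 = 4)
E(S) = 2*S*(3 + S) (E(S) = (2*S)*(3 + S) = 2*S*(3 + S))
-621*(1/(10*47 - 974) + E(I(7, 1))) = -621*(1/(10*47 - 974) + 2*4*(3 + 4)) = -621*(1/(470 - 974) + 2*4*7) = -621*(1/(-504) + 56) = -621*(-1/504 + 56) = -621*28223/504 = -1947387/56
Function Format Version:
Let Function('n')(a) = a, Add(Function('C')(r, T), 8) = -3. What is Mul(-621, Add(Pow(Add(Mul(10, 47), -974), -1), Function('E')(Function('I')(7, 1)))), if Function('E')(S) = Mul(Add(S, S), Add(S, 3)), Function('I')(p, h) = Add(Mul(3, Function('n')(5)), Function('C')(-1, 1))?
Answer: Rational(-1947387, 56) ≈ -34775.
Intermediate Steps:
Function('C')(r, T) = -11 (Function('C')(r, T) = Add(-8, -3) = -11)
Function('I')(p, h) = 4 (Function('I')(p, h) = Add(Mul(3, 5), -11) = Add(15, -11) = 4)
Function('E')(S) = Mul(2, S, Add(3, S)) (Function('E')(S) = Mul(Mul(2, S), Add(3, S)) = Mul(2, S, Add(3, S)))
Mul(-621, Add(Pow(Add(Mul(10, 47), -974), -1), Function('E')(Function('I')(7, 1)))) = Mul(-621, Add(Pow(Add(Mul(10, 47), -974), -1), Mul(2, 4, Add(3, 4)))) = Mul(-621, Add(Pow(Add(470, -974), -1), Mul(2, 4, 7))) = Mul(-621, Add(Pow(-504, -1), 56)) = Mul(-621, Add(Rational(-1, 504), 56)) = Mul(-621, Rational(28223, 504)) = Rational(-1947387, 56)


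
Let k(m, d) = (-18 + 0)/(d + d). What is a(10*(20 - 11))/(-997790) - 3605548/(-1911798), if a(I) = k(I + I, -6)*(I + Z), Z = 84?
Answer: 1798540379821/953786463210 ≈ 1.8857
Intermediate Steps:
k(m, d) = -9/d (k(m, d) = -18*1/(2*d) = -9/d)
a(I) = 126 + 3*I/2 (a(I) = (-9/(-6))*(I + 84) = (-9*(-1/6))*(84 + I) = 3*(84 + I)/2 = 126 + 3*I/2)
a(10*(20 - 11))/(-997790) - 3605548/(-1911798) = (126 + 3*(10*(20 - 11))/2)/(-997790) - 3605548/(-1911798) = (126 + 3*(10*9)/2)*(-1/997790) - 3605548*(-1/1911798) = (126 + (3/2)*90)*(-1/997790) + 1802774/955899 = (126 + 135)*(-1/997790) + 1802774/955899 = 261*(-1/997790) + 1802774/955899 = -261/997790 + 1802774/955899 = 1798540379821/953786463210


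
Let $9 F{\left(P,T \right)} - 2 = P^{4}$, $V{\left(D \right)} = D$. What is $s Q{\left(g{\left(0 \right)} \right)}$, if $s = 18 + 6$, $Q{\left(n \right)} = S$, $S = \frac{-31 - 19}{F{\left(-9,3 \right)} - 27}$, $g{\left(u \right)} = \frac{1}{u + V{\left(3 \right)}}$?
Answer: $- \frac{135}{79} \approx -1.7089$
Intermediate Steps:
$F{\left(P,T \right)} = \frac{2}{9} + \frac{P^{4}}{9}$
$g{\left(u \right)} = \frac{1}{3 + u}$ ($g{\left(u \right)} = \frac{1}{u + 3} = \frac{1}{3 + u}$)
$S = - \frac{45}{632}$ ($S = \frac{-31 - 19}{\left(\frac{2}{9} + \frac{\left(-9\right)^{4}}{9}\right) - 27} = - \frac{50}{\left(\frac{2}{9} + \frac{1}{9} \cdot 6561\right) - 27} = - \frac{50}{\left(\frac{2}{9} + 729\right) - 27} = - \frac{50}{\frac{6563}{9} - 27} = - \frac{50}{\frac{6320}{9}} = \left(-50\right) \frac{9}{6320} = - \frac{45}{632} \approx -0.071203$)
$Q{\left(n \right)} = - \frac{45}{632}$
$s = 24$
$s Q{\left(g{\left(0 \right)} \right)} = 24 \left(- \frac{45}{632}\right) = - \frac{135}{79}$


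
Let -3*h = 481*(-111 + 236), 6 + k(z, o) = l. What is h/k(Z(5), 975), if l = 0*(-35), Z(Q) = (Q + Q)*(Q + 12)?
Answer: 60125/18 ≈ 3340.3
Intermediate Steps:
Z(Q) = 2*Q*(12 + Q) (Z(Q) = (2*Q)*(12 + Q) = 2*Q*(12 + Q))
l = 0
k(z, o) = -6 (k(z, o) = -6 + 0 = -6)
h = -60125/3 (h = -481*(-111 + 236)/3 = -481*125/3 = -1/3*60125 = -60125/3 ≈ -20042.)
h/k(Z(5), 975) = -60125/3/(-6) = -60125/3*(-1/6) = 60125/18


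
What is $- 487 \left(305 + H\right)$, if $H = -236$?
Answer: $-33603$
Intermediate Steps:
$- 487 \left(305 + H\right) = - 487 \left(305 - 236\right) = \left(-487\right) 69 = -33603$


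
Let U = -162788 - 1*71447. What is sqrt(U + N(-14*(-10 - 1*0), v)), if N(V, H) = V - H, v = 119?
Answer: I*sqrt(234214) ≈ 483.96*I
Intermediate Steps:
U = -234235 (U = -162788 - 71447 = -234235)
sqrt(U + N(-14*(-10 - 1*0), v)) = sqrt(-234235 + (-14*(-10 - 1*0) - 1*119)) = sqrt(-234235 + (-14*(-10 + 0) - 119)) = sqrt(-234235 + (-14*(-10) - 119)) = sqrt(-234235 + (140 - 119)) = sqrt(-234235 + 21) = sqrt(-234214) = I*sqrt(234214)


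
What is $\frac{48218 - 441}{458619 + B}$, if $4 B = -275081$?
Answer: $\frac{191108}{1559395} \approx 0.12255$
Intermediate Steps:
$B = - \frac{275081}{4}$ ($B = \frac{1}{4} \left(-275081\right) = - \frac{275081}{4} \approx -68770.0$)
$\frac{48218 - 441}{458619 + B} = \frac{48218 - 441}{458619 - \frac{275081}{4}} = \frac{47777}{\frac{1559395}{4}} = 47777 \cdot \frac{4}{1559395} = \frac{191108}{1559395}$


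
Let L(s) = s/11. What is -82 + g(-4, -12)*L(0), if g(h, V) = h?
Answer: -82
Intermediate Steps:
L(s) = s/11 (L(s) = s*(1/11) = s/11)
-82 + g(-4, -12)*L(0) = -82 - 4*0/11 = -82 - 4*0 = -82 + 0 = -82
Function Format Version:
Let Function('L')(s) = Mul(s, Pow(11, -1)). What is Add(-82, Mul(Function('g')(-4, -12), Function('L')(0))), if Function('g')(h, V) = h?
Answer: -82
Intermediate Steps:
Function('L')(s) = Mul(Rational(1, 11), s) (Function('L')(s) = Mul(s, Rational(1, 11)) = Mul(Rational(1, 11), s))
Add(-82, Mul(Function('g')(-4, -12), Function('L')(0))) = Add(-82, Mul(-4, Mul(Rational(1, 11), 0))) = Add(-82, Mul(-4, 0)) = Add(-82, 0) = -82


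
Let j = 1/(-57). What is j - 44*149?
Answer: -373693/57 ≈ -6556.0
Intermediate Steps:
j = -1/57 ≈ -0.017544
j - 44*149 = -1/57 - 44*149 = -1/57 - 6556 = -373693/57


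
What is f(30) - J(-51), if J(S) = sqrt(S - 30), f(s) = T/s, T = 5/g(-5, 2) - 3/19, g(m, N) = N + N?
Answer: 83/2280 - 9*I ≈ 0.036404 - 9.0*I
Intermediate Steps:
g(m, N) = 2*N
T = 83/76 (T = 5/((2*2)) - 3/19 = 5/4 - 3*1/19 = 5*(1/4) - 3/19 = 5/4 - 3/19 = 83/76 ≈ 1.0921)
f(s) = 83/(76*s)
J(S) = sqrt(-30 + S)
f(30) - J(-51) = (83/76)/30 - sqrt(-30 - 51) = (83/76)*(1/30) - sqrt(-81) = 83/2280 - 9*I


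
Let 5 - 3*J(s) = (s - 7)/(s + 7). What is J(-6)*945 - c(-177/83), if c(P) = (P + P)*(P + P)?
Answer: 38935314/6889 ≈ 5651.8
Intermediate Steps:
J(s) = 5/3 - (-7 + s)/(3*(7 + s)) (J(s) = 5/3 - (s - 7)/(3*(s + 7)) = 5/3 - (-7 + s)/(3*(7 + s)))
c(P) = 4*P² (c(P) = (2*P)*(2*P) = 4*P²)
J(-6)*945 - c(-177/83) = (2*(21 + 2*(-6))/(3*(7 - 6)))*945 - 4*(-177/83)² = ((⅔)*(21 - 12)/1)*945 - 4*(-177*1/83)² = ((⅔)*1*9)*945 - 4*(-177/83)² = 6*945 - 4*31329/6889 = 5670 - 1*125316/6889 = 5670 - 125316/6889 = 38935314/6889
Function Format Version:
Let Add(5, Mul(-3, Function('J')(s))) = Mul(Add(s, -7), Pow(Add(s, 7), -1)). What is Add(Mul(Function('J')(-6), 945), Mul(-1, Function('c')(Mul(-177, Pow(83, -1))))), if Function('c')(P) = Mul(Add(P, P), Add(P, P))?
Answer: Rational(38935314, 6889) ≈ 5651.8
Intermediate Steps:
Function('J')(s) = Add(Rational(5, 3), Mul(Rational(-1, 3), Pow(Add(7, s), -1), Add(-7, s))) (Function('J')(s) = Add(Rational(5, 3), Mul(Rational(-1, 3), Mul(Add(s, -7), Pow(Add(s, 7), -1)))) = Add(Rational(5, 3), Mul(Rational(-1, 3), Mul(Add(-7, s), Pow(Add(7, s), -1)))) = Add(Rational(5, 3), Mul(Rational(-1, 3), Mul(Pow(Add(7, s), -1), Add(-7, s)))) = Add(Rational(5, 3), Mul(Rational(-1, 3), Pow(Add(7, s), -1), Add(-7, s))))
Function('c')(P) = Mul(4, Pow(P, 2)) (Function('c')(P) = Mul(Mul(2, P), Mul(2, P)) = Mul(4, Pow(P, 2)))
Add(Mul(Function('J')(-6), 945), Mul(-1, Function('c')(Mul(-177, Pow(83, -1))))) = Add(Mul(Mul(Rational(2, 3), Pow(Add(7, -6), -1), Add(21, Mul(2, -6))), 945), Mul(-1, Mul(4, Pow(Mul(-177, Pow(83, -1)), 2)))) = Add(Mul(Mul(Rational(2, 3), Pow(1, -1), Add(21, -12)), 945), Mul(-1, Mul(4, Pow(Mul(-177, Rational(1, 83)), 2)))) = Add(Mul(Mul(Rational(2, 3), 1, 9), 945), Mul(-1, Mul(4, Pow(Rational(-177, 83), 2)))) = Add(Mul(6, 945), Mul(-1, Mul(4, Rational(31329, 6889)))) = Add(5670, Mul(-1, Rational(125316, 6889))) = Add(5670, Rational(-125316, 6889)) = Rational(38935314, 6889)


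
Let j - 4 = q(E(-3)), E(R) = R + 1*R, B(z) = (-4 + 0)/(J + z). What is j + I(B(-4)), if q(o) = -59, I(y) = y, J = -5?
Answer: -491/9 ≈ -54.556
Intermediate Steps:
B(z) = -4/(-5 + z) (B(z) = (-4 + 0)/(-5 + z) = -4/(-5 + z))
E(R) = 2*R (E(R) = R + R = 2*R)
j = -55 (j = 4 - 59 = -55)
j + I(B(-4)) = -55 - 4/(-5 - 4) = -55 - 4/(-9) = -55 - 4*(-1/9) = -55 + 4/9 = -491/9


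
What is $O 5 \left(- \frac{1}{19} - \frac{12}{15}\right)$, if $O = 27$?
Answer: $- \frac{2187}{19} \approx -115.11$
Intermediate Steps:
$O 5 \left(- \frac{1}{19} - \frac{12}{15}\right) = 27 \cdot 5 \left(- \frac{1}{19} - \frac{12}{15}\right) = 135 \left(\left(-1\right) \frac{1}{19} - \frac{4}{5}\right) = 135 \left(- \frac{1}{19} - \frac{4}{5}\right) = 135 \left(- \frac{81}{95}\right) = - \frac{2187}{19}$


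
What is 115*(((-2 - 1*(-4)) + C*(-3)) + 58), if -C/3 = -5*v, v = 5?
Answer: -18975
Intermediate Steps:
C = 75 (C = -(-15)*5 = -3*(-25) = 75)
115*(((-2 - 1*(-4)) + C*(-3)) + 58) = 115*(((-2 - 1*(-4)) + 75*(-3)) + 58) = 115*(((-2 + 4) - 225) + 58) = 115*((2 - 225) + 58) = 115*(-223 + 58) = 115*(-165) = -18975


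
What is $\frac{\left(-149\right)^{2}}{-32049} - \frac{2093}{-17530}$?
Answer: $- \frac{322104973}{561818970} \approx -0.57333$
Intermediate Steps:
$\frac{\left(-149\right)^{2}}{-32049} - \frac{2093}{-17530} = 22201 \left(- \frac{1}{32049}\right) - - \frac{2093}{17530} = - \frac{22201}{32049} + \frac{2093}{17530} = - \frac{322104973}{561818970}$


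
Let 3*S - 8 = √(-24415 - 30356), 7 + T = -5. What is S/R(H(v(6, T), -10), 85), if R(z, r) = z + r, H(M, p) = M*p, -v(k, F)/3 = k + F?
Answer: -8/285 - I*√54771/285 ≈ -0.02807 - 0.82117*I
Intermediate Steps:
T = -12 (T = -7 - 5 = -12)
v(k, F) = -3*F - 3*k (v(k, F) = -3*(k + F) = -3*(F + k) = -3*F - 3*k)
S = 8/3 + I*√54771/3 (S = 8/3 + √(-24415 - 30356)/3 = 8/3 + √(-54771)/3 = 8/3 + (I*√54771)/3 = 8/3 + I*√54771/3 ≈ 2.6667 + 78.011*I)
R(z, r) = r + z
S/R(H(v(6, T), -10), 85) = (8/3 + I*√54771/3)/(85 + (-3*(-12) - 3*6)*(-10)) = (8/3 + I*√54771/3)/(85 + (36 - 18)*(-10)) = (8/3 + I*√54771/3)/(85 + 18*(-10)) = (8/3 + I*√54771/3)/(85 - 180) = (8/3 + I*√54771/3)/(-95) = (8/3 + I*√54771/3)*(-1/95) = -8/285 - I*√54771/285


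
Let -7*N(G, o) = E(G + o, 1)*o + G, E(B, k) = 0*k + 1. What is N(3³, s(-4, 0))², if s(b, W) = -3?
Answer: 576/49 ≈ 11.755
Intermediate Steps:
E(B, k) = 1 (E(B, k) = 0 + 1 = 1)
N(G, o) = -G/7 - o/7 (N(G, o) = -(1*o + G)/7 = -(o + G)/7 = -(G + o)/7 = -G/7 - o/7)
N(3³, s(-4, 0))² = (-⅐*3³ - ⅐*(-3))² = (-⅐*27 + 3/7)² = (-27/7 + 3/7)² = (-24/7)² = 576/49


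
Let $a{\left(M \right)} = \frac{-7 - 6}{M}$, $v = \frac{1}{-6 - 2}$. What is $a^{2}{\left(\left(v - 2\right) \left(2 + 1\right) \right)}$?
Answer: $\frac{10816}{2601} \approx 4.1584$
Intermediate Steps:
$v = - \frac{1}{8}$ ($v = \frac{1}{-8} = - \frac{1}{8} \approx -0.125$)
$a{\left(M \right)} = - \frac{13}{M}$ ($a{\left(M \right)} = \frac{-7 - 6}{M} = - \frac{13}{M}$)
$a^{2}{\left(\left(v - 2\right) \left(2 + 1\right) \right)} = \left(- \frac{13}{\left(- \frac{1}{8} - 2\right) \left(2 + 1\right)}\right)^{2} = \left(- \frac{13}{\left(- \frac{17}{8}\right) 3}\right)^{2} = \left(- \frac{13}{- \frac{51}{8}}\right)^{2} = \left(\left(-13\right) \left(- \frac{8}{51}\right)\right)^{2} = \left(\frac{104}{51}\right)^{2} = \frac{10816}{2601}$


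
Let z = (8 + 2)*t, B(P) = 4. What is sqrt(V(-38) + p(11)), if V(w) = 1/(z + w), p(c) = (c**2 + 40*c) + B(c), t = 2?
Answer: sqrt(20338)/6 ≈ 23.769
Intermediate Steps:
z = 20 (z = (8 + 2)*2 = 10*2 = 20)
p(c) = 4 + c**2 + 40*c (p(c) = (c**2 + 40*c) + 4 = 4 + c**2 + 40*c)
V(w) = 1/(20 + w)
sqrt(V(-38) + p(11)) = sqrt(1/(20 - 38) + (4 + 11**2 + 40*11)) = sqrt(1/(-18) + (4 + 121 + 440)) = sqrt(-1/18 + 565) = sqrt(10169/18) = sqrt(20338)/6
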